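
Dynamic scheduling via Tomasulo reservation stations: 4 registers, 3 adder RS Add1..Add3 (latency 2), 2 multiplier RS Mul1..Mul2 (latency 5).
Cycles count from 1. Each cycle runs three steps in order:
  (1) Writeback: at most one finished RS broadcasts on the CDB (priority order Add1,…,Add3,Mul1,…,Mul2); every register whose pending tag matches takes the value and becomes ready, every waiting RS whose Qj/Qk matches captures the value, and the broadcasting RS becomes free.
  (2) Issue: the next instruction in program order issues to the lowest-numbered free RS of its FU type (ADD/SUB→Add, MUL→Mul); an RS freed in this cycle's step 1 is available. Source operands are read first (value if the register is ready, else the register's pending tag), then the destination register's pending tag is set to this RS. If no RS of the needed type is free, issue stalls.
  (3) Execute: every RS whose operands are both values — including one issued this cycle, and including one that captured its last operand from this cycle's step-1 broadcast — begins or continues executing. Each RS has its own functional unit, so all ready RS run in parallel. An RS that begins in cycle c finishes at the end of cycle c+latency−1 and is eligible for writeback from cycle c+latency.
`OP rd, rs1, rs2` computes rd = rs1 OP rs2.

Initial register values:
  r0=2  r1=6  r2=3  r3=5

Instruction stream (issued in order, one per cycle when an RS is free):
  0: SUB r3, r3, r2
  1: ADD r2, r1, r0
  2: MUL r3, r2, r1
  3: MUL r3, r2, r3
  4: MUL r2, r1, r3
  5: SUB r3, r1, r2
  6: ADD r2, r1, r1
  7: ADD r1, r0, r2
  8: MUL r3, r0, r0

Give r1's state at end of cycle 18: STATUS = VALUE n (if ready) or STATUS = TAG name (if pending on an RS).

STATUS = VALUE 14

cycle 1: issue SUB r3<-Add1 // r0:2,r1:6,r2:3,r3:Add1
cycle 2: issue ADD r2<-Add2 // r0:2,r1:6,r2:Add2,r3:Add1
cycle 3: CDB Add1=2; issue MUL r3<-Mul1 // r0:2,r1:6,r2:Add2,r3:Mul1
cycle 4: CDB Add2=8; issue MUL r3<-Mul2 // r0:2,r1:6,r2:8,r3:Mul2
cycle 5: stall // r0:2,r1:6,r2:8,r3:Mul2
cycle 6: stall // r0:2,r1:6,r2:8,r3:Mul2
cycle 7: stall // r0:2,r1:6,r2:8,r3:Mul2
cycle 8: stall // r0:2,r1:6,r2:8,r3:Mul2
cycle 9: CDB Mul1=48; issue MUL r2<-Mul1 // r0:2,r1:6,r2:Mul1,r3:Mul2
cycle 10: issue SUB r3<-Add1 // r0:2,r1:6,r2:Mul1,r3:Add1
cycle 11: issue ADD r2<-Add2 // r0:2,r1:6,r2:Add2,r3:Add1
cycle 12: issue ADD r1<-Add3 // r0:2,r1:Add3,r2:Add2,r3:Add1
cycle 13: CDB Add2=12; stall // r0:2,r1:Add3,r2:12,r3:Add1
cycle 14: CDB Mul2=384; issue MUL r3<-Mul2 // r0:2,r1:Add3,r2:12,r3:Mul2
cycle 15: CDB Add3=14 // r0:2,r1:14,r2:12,r3:Mul2
cycle 16: - // r0:2,r1:14,r2:12,r3:Mul2
cycle 17: - // r0:2,r1:14,r2:12,r3:Mul2
cycle 18: - // r0:2,r1:14,r2:12,r3:Mul2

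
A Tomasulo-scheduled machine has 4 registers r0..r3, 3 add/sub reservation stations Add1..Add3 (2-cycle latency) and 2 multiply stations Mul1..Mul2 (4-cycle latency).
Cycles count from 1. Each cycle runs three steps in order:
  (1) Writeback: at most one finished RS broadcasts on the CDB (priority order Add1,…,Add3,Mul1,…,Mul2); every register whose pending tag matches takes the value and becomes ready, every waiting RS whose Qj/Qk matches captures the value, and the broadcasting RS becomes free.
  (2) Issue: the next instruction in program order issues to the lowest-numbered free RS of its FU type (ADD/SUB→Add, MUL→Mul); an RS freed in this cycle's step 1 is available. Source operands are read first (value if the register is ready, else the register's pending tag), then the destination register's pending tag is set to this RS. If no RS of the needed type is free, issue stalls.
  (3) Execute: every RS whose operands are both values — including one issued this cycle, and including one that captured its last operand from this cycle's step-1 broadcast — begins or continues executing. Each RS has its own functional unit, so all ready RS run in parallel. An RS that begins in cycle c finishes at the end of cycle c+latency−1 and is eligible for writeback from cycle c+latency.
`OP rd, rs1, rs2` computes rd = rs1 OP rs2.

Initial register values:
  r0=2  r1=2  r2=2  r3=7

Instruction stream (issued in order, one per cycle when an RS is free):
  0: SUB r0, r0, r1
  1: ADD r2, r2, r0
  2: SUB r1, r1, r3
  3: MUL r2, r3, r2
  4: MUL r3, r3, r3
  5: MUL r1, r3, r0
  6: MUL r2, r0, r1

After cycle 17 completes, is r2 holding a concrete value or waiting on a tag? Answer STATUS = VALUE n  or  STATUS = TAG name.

STATUS = VALUE 0

cycle 1: issue SUB r0<-Add1 // r0:Add1,r1:2,r2:2,r3:7
cycle 2: issue ADD r2<-Add2 // r0:Add1,r1:2,r2:Add2,r3:7
cycle 3: CDB Add1=0; issue SUB r1<-Add1 // r0:0,r1:Add1,r2:Add2,r3:7
cycle 4: issue MUL r2<-Mul1 // r0:0,r1:Add1,r2:Mul1,r3:7
cycle 5: CDB Add1=-5; issue MUL r3<-Mul2 // r0:0,r1:-5,r2:Mul1,r3:Mul2
cycle 6: CDB Add2=2; stall // r0:0,r1:-5,r2:Mul1,r3:Mul2
cycle 7: stall // r0:0,r1:-5,r2:Mul1,r3:Mul2
cycle 8: stall // r0:0,r1:-5,r2:Mul1,r3:Mul2
cycle 9: CDB Mul2=49; issue MUL r1<-Mul2 // r0:0,r1:Mul2,r2:Mul1,r3:49
cycle 10: CDB Mul1=14; issue MUL r2<-Mul1 // r0:0,r1:Mul2,r2:Mul1,r3:49
cycle 11: - // r0:0,r1:Mul2,r2:Mul1,r3:49
cycle 12: - // r0:0,r1:Mul2,r2:Mul1,r3:49
cycle 13: CDB Mul2=0 // r0:0,r1:0,r2:Mul1,r3:49
cycle 14: - // r0:0,r1:0,r2:Mul1,r3:49
cycle 15: - // r0:0,r1:0,r2:Mul1,r3:49
cycle 16: - // r0:0,r1:0,r2:Mul1,r3:49
cycle 17: CDB Mul1=0 // r0:0,r1:0,r2:0,r3:49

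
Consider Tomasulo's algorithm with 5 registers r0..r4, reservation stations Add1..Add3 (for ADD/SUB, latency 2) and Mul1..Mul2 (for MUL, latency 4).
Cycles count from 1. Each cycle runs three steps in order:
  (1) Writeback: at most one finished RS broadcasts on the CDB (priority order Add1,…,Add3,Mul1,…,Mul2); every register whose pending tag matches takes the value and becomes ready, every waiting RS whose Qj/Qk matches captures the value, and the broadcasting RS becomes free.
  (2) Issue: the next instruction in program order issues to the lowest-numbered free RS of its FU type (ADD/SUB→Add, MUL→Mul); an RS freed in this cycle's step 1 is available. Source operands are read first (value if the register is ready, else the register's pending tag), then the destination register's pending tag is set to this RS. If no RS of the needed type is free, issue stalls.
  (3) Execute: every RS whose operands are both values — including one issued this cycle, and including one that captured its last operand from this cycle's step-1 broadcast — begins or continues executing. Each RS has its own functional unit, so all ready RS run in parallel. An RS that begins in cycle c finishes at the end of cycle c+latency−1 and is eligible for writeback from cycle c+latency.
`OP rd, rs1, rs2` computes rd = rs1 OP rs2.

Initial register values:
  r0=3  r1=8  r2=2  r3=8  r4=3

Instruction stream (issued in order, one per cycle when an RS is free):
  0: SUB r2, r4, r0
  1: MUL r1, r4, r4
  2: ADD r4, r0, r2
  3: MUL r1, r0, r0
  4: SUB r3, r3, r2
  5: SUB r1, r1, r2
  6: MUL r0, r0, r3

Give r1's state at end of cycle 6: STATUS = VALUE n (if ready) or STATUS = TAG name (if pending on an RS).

STATUS = TAG Add2

  c1: issue SUB r2<-Add1  regs: r0:3,r1:8,r2:Add1,r3:8,r4:3
  c2: issue MUL r1<-Mul1  regs: r0:3,r1:Mul1,r2:Add1,r3:8,r4:3
  c3: CDB Add1=0; issue ADD r4<-Add1  regs: r0:3,r1:Mul1,r2:0,r3:8,r4:Add1
  c4: issue MUL r1<-Mul2  regs: r0:3,r1:Mul2,r2:0,r3:8,r4:Add1
  c5: CDB Add1=3; issue SUB r3<-Add1  regs: r0:3,r1:Mul2,r2:0,r3:Add1,r4:3
  c6: CDB Mul1=9; issue SUB r1<-Add2  regs: r0:3,r1:Add2,r2:0,r3:Add1,r4:3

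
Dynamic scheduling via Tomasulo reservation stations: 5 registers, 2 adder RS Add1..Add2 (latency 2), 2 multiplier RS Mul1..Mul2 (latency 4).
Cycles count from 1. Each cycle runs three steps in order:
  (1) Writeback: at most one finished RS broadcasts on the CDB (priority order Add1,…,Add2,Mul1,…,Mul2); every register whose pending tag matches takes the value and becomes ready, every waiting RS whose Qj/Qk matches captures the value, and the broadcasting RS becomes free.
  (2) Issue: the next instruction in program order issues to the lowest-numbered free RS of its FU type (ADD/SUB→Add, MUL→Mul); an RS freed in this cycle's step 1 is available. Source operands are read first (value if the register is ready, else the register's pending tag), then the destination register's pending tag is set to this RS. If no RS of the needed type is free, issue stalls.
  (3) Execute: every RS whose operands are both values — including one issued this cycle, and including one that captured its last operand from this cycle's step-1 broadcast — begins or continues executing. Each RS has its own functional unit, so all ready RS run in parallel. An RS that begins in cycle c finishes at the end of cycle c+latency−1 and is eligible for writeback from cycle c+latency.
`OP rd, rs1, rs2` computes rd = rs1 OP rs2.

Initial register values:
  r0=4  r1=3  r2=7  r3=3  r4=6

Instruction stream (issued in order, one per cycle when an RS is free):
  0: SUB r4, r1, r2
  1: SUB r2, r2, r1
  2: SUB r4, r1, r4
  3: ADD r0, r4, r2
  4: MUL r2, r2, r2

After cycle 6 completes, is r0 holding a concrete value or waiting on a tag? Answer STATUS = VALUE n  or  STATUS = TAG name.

STATUS = TAG Add2

  c1: issue SUB r4<-Add1  regs: r0:4,r1:3,r2:7,r3:3,r4:Add1
  c2: issue SUB r2<-Add2  regs: r0:4,r1:3,r2:Add2,r3:3,r4:Add1
  c3: CDB Add1=-4; issue SUB r4<-Add1  regs: r0:4,r1:3,r2:Add2,r3:3,r4:Add1
  c4: CDB Add2=4; issue ADD r0<-Add2  regs: r0:Add2,r1:3,r2:4,r3:3,r4:Add1
  c5: CDB Add1=7; issue MUL r2<-Mul1  regs: r0:Add2,r1:3,r2:Mul1,r3:3,r4:7
  c6: -  regs: r0:Add2,r1:3,r2:Mul1,r3:3,r4:7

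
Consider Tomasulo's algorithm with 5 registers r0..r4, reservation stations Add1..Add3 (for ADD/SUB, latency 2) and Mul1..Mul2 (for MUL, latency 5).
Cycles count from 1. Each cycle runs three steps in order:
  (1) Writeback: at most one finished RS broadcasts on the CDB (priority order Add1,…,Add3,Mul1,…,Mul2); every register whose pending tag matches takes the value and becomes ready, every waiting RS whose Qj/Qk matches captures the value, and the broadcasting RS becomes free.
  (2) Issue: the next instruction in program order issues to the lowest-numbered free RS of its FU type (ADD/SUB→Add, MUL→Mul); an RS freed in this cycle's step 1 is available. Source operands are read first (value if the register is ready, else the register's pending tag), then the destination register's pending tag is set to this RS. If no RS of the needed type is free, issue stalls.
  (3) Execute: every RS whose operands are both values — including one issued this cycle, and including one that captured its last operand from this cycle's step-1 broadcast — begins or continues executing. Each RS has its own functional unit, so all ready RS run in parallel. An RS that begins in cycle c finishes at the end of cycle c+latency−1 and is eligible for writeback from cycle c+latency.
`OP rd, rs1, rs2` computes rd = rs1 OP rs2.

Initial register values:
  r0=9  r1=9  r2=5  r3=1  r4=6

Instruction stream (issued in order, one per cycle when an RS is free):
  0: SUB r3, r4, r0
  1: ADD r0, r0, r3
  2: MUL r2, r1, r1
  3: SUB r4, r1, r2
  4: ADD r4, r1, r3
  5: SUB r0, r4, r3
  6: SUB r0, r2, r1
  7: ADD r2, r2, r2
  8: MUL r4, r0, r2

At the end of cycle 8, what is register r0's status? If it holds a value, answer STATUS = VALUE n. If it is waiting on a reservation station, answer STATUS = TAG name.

c1: issue SUB r3<-Add1 | r0:9,r1:9,r2:5,r3:Add1,r4:6
c2: issue ADD r0<-Add2 | r0:Add2,r1:9,r2:5,r3:Add1,r4:6
c3: CDB Add1=-3; issue MUL r2<-Mul1 | r0:Add2,r1:9,r2:Mul1,r3:-3,r4:6
c4: issue SUB r4<-Add1 | r0:Add2,r1:9,r2:Mul1,r3:-3,r4:Add1
c5: CDB Add2=6; issue ADD r4<-Add2 | r0:6,r1:9,r2:Mul1,r3:-3,r4:Add2
c6: issue SUB r0<-Add3 | r0:Add3,r1:9,r2:Mul1,r3:-3,r4:Add2
c7: CDB Add2=6; issue SUB r0<-Add2 | r0:Add2,r1:9,r2:Mul1,r3:-3,r4:6
c8: CDB Mul1=81; stall | r0:Add2,r1:9,r2:81,r3:-3,r4:6

STATUS = TAG Add2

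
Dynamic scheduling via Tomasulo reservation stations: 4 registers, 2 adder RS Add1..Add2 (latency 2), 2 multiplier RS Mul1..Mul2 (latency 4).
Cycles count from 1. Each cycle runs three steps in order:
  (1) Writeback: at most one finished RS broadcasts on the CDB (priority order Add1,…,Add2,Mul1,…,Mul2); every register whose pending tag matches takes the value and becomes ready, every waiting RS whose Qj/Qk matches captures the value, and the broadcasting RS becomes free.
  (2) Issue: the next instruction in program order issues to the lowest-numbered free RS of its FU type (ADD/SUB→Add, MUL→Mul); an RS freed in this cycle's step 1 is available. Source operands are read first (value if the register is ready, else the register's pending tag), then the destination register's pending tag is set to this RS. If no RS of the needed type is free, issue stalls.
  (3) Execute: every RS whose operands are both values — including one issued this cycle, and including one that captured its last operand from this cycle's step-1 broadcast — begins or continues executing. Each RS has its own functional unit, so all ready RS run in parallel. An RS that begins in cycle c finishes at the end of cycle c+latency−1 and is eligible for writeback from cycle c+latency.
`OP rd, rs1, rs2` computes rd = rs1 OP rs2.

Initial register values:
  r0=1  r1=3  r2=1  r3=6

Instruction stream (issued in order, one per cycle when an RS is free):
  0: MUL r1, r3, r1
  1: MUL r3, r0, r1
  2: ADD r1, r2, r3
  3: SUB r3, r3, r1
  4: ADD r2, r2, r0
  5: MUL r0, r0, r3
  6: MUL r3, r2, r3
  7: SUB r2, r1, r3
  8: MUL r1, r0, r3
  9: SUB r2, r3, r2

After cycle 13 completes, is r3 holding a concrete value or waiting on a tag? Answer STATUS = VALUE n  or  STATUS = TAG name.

cycle 1: issue MUL r1<-Mul1 // r0:1,r1:Mul1,r2:1,r3:6
cycle 2: issue MUL r3<-Mul2 // r0:1,r1:Mul1,r2:1,r3:Mul2
cycle 3: issue ADD r1<-Add1 // r0:1,r1:Add1,r2:1,r3:Mul2
cycle 4: issue SUB r3<-Add2 // r0:1,r1:Add1,r2:1,r3:Add2
cycle 5: CDB Mul1=18; stall // r0:1,r1:Add1,r2:1,r3:Add2
cycle 6: stall // r0:1,r1:Add1,r2:1,r3:Add2
cycle 7: stall // r0:1,r1:Add1,r2:1,r3:Add2
cycle 8: stall // r0:1,r1:Add1,r2:1,r3:Add2
cycle 9: CDB Mul2=18; stall // r0:1,r1:Add1,r2:1,r3:Add2
cycle 10: stall // r0:1,r1:Add1,r2:1,r3:Add2
cycle 11: CDB Add1=19; issue ADD r2<-Add1 // r0:1,r1:19,r2:Add1,r3:Add2
cycle 12: issue MUL r0<-Mul1 // r0:Mul1,r1:19,r2:Add1,r3:Add2
cycle 13: CDB Add1=2; issue MUL r3<-Mul2 // r0:Mul1,r1:19,r2:2,r3:Mul2

STATUS = TAG Mul2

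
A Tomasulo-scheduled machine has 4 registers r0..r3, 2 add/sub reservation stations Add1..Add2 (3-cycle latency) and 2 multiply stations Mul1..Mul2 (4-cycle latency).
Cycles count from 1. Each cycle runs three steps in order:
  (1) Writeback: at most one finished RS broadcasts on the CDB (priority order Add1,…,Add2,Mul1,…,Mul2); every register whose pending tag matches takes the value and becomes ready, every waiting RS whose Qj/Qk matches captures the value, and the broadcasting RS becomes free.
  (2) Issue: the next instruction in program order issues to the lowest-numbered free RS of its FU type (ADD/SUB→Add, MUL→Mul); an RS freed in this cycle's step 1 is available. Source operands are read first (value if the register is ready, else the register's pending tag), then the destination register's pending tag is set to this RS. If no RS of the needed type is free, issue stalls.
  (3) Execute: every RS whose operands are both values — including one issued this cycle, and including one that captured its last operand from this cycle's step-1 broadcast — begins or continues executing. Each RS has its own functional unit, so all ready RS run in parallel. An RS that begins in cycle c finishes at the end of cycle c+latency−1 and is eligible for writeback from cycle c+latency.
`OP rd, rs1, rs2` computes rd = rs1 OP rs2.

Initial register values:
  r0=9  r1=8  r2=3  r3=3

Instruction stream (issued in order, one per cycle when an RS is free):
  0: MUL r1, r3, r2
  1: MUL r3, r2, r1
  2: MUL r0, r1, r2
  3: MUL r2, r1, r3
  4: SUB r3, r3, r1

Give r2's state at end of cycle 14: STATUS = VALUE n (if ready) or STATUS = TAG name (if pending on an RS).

STATUS = VALUE 243

  c1: issue MUL r1<-Mul1  regs: r0:9,r1:Mul1,r2:3,r3:3
  c2: issue MUL r3<-Mul2  regs: r0:9,r1:Mul1,r2:3,r3:Mul2
  c3: stall  regs: r0:9,r1:Mul1,r2:3,r3:Mul2
  c4: stall  regs: r0:9,r1:Mul1,r2:3,r3:Mul2
  c5: CDB Mul1=9; issue MUL r0<-Mul1  regs: r0:Mul1,r1:9,r2:3,r3:Mul2
  c6: stall  regs: r0:Mul1,r1:9,r2:3,r3:Mul2
  c7: stall  regs: r0:Mul1,r1:9,r2:3,r3:Mul2
  c8: stall  regs: r0:Mul1,r1:9,r2:3,r3:Mul2
  c9: CDB Mul1=27; issue MUL r2<-Mul1  regs: r0:27,r1:9,r2:Mul1,r3:Mul2
  c10: CDB Mul2=27; issue SUB r3<-Add1  regs: r0:27,r1:9,r2:Mul1,r3:Add1
  c11: -  regs: r0:27,r1:9,r2:Mul1,r3:Add1
  c12: -  regs: r0:27,r1:9,r2:Mul1,r3:Add1
  c13: CDB Add1=18  regs: r0:27,r1:9,r2:Mul1,r3:18
  c14: CDB Mul1=243  regs: r0:27,r1:9,r2:243,r3:18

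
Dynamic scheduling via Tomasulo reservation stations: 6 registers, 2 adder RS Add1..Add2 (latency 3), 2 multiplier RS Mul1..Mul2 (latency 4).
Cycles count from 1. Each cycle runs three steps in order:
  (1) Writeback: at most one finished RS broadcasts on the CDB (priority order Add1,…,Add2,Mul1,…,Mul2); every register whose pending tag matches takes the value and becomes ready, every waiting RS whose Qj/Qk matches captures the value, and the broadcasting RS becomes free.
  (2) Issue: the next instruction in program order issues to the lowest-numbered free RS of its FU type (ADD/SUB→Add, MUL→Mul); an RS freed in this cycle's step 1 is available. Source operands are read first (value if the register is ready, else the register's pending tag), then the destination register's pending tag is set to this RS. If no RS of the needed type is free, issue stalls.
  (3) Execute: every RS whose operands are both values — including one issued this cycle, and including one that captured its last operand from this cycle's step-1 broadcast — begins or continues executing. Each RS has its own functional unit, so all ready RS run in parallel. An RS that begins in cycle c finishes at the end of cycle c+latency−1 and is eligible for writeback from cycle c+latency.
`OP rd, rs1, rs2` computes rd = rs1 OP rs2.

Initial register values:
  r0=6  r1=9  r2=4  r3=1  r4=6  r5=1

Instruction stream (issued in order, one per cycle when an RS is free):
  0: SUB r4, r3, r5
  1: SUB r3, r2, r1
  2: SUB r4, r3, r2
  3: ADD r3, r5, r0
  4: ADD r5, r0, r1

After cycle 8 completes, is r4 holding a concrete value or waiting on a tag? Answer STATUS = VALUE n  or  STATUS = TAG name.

cycle 1: issue SUB r4<-Add1 // r0:6,r1:9,r2:4,r3:1,r4:Add1,r5:1
cycle 2: issue SUB r3<-Add2 // r0:6,r1:9,r2:4,r3:Add2,r4:Add1,r5:1
cycle 3: stall // r0:6,r1:9,r2:4,r3:Add2,r4:Add1,r5:1
cycle 4: CDB Add1=0; issue SUB r4<-Add1 // r0:6,r1:9,r2:4,r3:Add2,r4:Add1,r5:1
cycle 5: CDB Add2=-5; issue ADD r3<-Add2 // r0:6,r1:9,r2:4,r3:Add2,r4:Add1,r5:1
cycle 6: stall // r0:6,r1:9,r2:4,r3:Add2,r4:Add1,r5:1
cycle 7: stall // r0:6,r1:9,r2:4,r3:Add2,r4:Add1,r5:1
cycle 8: CDB Add1=-9; issue ADD r5<-Add1 // r0:6,r1:9,r2:4,r3:Add2,r4:-9,r5:Add1

STATUS = VALUE -9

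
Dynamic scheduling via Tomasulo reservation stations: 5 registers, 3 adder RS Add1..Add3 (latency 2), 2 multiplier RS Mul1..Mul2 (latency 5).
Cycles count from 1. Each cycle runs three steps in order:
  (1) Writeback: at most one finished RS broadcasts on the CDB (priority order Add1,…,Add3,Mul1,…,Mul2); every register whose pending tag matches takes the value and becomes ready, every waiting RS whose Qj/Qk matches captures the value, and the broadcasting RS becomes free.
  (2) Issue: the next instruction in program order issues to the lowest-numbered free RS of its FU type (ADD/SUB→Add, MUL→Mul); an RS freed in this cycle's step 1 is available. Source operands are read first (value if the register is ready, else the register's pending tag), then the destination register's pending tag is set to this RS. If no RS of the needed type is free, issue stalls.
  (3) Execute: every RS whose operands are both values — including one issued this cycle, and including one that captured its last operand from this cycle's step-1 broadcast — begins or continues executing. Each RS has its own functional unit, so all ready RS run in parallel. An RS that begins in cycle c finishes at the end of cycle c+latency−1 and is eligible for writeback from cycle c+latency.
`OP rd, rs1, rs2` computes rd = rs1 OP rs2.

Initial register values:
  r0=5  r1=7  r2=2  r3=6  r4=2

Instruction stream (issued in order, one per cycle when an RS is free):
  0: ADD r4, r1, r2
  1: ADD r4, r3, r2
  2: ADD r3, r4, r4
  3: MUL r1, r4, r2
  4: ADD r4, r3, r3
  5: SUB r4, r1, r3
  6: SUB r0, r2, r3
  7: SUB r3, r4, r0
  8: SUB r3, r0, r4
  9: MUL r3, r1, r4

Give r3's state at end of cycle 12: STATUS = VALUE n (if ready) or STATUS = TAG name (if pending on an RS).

  c1: issue ADD r4<-Add1  regs: r0:5,r1:7,r2:2,r3:6,r4:Add1
  c2: issue ADD r4<-Add2  regs: r0:5,r1:7,r2:2,r3:6,r4:Add2
  c3: CDB Add1=9; issue ADD r3<-Add1  regs: r0:5,r1:7,r2:2,r3:Add1,r4:Add2
  c4: CDB Add2=8; issue MUL r1<-Mul1  regs: r0:5,r1:Mul1,r2:2,r3:Add1,r4:8
  c5: issue ADD r4<-Add2  regs: r0:5,r1:Mul1,r2:2,r3:Add1,r4:Add2
  c6: CDB Add1=16; issue SUB r4<-Add1  regs: r0:5,r1:Mul1,r2:2,r3:16,r4:Add1
  c7: issue SUB r0<-Add3  regs: r0:Add3,r1:Mul1,r2:2,r3:16,r4:Add1
  c8: CDB Add2=32; issue SUB r3<-Add2  regs: r0:Add3,r1:Mul1,r2:2,r3:Add2,r4:Add1
  c9: CDB Add3=-14; issue SUB r3<-Add3  regs: r0:-14,r1:Mul1,r2:2,r3:Add3,r4:Add1
  c10: CDB Mul1=16; issue MUL r3<-Mul1  regs: r0:-14,r1:16,r2:2,r3:Mul1,r4:Add1
  c11: -  regs: r0:-14,r1:16,r2:2,r3:Mul1,r4:Add1
  c12: CDB Add1=0  regs: r0:-14,r1:16,r2:2,r3:Mul1,r4:0

STATUS = TAG Mul1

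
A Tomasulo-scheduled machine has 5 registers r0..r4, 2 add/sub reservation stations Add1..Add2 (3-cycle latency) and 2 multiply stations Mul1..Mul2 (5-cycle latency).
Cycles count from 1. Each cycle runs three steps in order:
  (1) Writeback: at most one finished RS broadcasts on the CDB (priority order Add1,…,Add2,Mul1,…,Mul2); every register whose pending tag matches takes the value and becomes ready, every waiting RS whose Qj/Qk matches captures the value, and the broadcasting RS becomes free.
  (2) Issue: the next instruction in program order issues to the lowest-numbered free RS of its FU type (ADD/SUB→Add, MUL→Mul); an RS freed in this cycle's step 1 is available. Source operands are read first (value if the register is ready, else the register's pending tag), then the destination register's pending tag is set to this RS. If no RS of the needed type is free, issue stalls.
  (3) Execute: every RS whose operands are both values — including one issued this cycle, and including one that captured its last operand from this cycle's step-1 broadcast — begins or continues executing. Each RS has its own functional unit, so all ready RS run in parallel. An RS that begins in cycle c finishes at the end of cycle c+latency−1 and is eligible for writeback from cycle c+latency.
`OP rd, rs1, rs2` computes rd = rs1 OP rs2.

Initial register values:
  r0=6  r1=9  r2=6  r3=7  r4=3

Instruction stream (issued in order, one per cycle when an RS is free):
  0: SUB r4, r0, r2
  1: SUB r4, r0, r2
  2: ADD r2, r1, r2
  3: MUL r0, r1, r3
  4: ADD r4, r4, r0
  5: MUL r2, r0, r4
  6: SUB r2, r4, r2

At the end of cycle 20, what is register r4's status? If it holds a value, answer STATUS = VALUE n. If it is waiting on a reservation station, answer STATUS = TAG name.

c1: issue SUB r4<-Add1 | r0:6,r1:9,r2:6,r3:7,r4:Add1
c2: issue SUB r4<-Add2 | r0:6,r1:9,r2:6,r3:7,r4:Add2
c3: stall | r0:6,r1:9,r2:6,r3:7,r4:Add2
c4: CDB Add1=0; issue ADD r2<-Add1 | r0:6,r1:9,r2:Add1,r3:7,r4:Add2
c5: CDB Add2=0; issue MUL r0<-Mul1 | r0:Mul1,r1:9,r2:Add1,r3:7,r4:0
c6: issue ADD r4<-Add2 | r0:Mul1,r1:9,r2:Add1,r3:7,r4:Add2
c7: CDB Add1=15; issue MUL r2<-Mul2 | r0:Mul1,r1:9,r2:Mul2,r3:7,r4:Add2
c8: issue SUB r2<-Add1 | r0:Mul1,r1:9,r2:Add1,r3:7,r4:Add2
c9: - | r0:Mul1,r1:9,r2:Add1,r3:7,r4:Add2
c10: CDB Mul1=63 | r0:63,r1:9,r2:Add1,r3:7,r4:Add2
c11: - | r0:63,r1:9,r2:Add1,r3:7,r4:Add2
c12: - | r0:63,r1:9,r2:Add1,r3:7,r4:Add2
c13: CDB Add2=63 | r0:63,r1:9,r2:Add1,r3:7,r4:63
c14: - | r0:63,r1:9,r2:Add1,r3:7,r4:63
c15: - | r0:63,r1:9,r2:Add1,r3:7,r4:63
c16: - | r0:63,r1:9,r2:Add1,r3:7,r4:63
c17: - | r0:63,r1:9,r2:Add1,r3:7,r4:63
c18: CDB Mul2=3969 | r0:63,r1:9,r2:Add1,r3:7,r4:63
c19: - | r0:63,r1:9,r2:Add1,r3:7,r4:63
c20: - | r0:63,r1:9,r2:Add1,r3:7,r4:63

STATUS = VALUE 63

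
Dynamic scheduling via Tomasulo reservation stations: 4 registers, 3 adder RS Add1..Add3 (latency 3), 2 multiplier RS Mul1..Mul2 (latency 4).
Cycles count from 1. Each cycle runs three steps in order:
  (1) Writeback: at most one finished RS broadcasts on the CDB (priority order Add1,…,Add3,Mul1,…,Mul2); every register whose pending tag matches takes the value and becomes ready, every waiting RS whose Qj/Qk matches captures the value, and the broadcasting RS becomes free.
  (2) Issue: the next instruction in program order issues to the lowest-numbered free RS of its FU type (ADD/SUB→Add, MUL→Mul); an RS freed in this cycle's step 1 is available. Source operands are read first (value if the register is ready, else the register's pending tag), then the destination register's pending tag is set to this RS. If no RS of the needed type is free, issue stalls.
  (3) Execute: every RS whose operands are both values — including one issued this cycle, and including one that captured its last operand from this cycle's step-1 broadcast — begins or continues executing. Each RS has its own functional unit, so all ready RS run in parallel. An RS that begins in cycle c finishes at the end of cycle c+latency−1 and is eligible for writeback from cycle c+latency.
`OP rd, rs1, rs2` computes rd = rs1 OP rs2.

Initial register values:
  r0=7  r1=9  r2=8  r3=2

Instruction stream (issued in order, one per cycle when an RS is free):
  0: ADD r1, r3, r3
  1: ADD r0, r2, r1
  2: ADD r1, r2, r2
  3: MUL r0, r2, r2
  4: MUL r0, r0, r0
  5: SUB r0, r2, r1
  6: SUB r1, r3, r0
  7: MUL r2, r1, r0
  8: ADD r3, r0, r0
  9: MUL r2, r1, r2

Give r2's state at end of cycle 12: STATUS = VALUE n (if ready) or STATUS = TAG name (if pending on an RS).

cycle 1: issue ADD r1<-Add1 // r0:7,r1:Add1,r2:8,r3:2
cycle 2: issue ADD r0<-Add2 // r0:Add2,r1:Add1,r2:8,r3:2
cycle 3: issue ADD r1<-Add3 // r0:Add2,r1:Add3,r2:8,r3:2
cycle 4: CDB Add1=4; issue MUL r0<-Mul1 // r0:Mul1,r1:Add3,r2:8,r3:2
cycle 5: issue MUL r0<-Mul2 // r0:Mul2,r1:Add3,r2:8,r3:2
cycle 6: CDB Add3=16; issue SUB r0<-Add1 // r0:Add1,r1:16,r2:8,r3:2
cycle 7: CDB Add2=12; issue SUB r1<-Add2 // r0:Add1,r1:Add2,r2:8,r3:2
cycle 8: CDB Mul1=64; issue MUL r2<-Mul1 // r0:Add1,r1:Add2,r2:Mul1,r3:2
cycle 9: CDB Add1=-8; issue ADD r3<-Add1 // r0:-8,r1:Add2,r2:Mul1,r3:Add1
cycle 10: stall // r0:-8,r1:Add2,r2:Mul1,r3:Add1
cycle 11: stall // r0:-8,r1:Add2,r2:Mul1,r3:Add1
cycle 12: CDB Add1=-16; stall // r0:-8,r1:Add2,r2:Mul1,r3:-16

STATUS = TAG Mul1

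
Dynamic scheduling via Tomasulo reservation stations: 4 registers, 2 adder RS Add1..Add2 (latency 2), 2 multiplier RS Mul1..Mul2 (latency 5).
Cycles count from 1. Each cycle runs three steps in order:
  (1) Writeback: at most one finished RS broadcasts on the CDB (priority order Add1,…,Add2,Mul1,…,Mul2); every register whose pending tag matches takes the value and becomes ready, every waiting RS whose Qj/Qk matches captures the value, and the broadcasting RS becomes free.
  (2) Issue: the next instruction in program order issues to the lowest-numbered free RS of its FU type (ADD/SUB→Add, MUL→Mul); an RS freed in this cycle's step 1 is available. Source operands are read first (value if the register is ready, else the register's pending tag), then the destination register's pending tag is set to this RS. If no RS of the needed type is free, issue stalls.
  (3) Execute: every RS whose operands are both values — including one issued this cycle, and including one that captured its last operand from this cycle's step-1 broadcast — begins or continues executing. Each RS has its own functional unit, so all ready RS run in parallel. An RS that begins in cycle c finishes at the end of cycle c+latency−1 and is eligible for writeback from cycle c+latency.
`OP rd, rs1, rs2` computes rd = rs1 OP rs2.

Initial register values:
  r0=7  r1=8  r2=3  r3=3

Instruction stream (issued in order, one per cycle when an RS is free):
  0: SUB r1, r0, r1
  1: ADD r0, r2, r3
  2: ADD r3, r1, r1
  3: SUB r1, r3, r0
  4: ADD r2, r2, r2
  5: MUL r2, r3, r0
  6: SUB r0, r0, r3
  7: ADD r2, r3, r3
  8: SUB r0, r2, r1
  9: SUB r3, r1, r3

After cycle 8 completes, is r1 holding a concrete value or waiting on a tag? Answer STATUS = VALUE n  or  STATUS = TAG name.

cycle 1: issue SUB r1<-Add1 // r0:7,r1:Add1,r2:3,r3:3
cycle 2: issue ADD r0<-Add2 // r0:Add2,r1:Add1,r2:3,r3:3
cycle 3: CDB Add1=-1; issue ADD r3<-Add1 // r0:Add2,r1:-1,r2:3,r3:Add1
cycle 4: CDB Add2=6; issue SUB r1<-Add2 // r0:6,r1:Add2,r2:3,r3:Add1
cycle 5: CDB Add1=-2; issue ADD r2<-Add1 // r0:6,r1:Add2,r2:Add1,r3:-2
cycle 6: issue MUL r2<-Mul1 // r0:6,r1:Add2,r2:Mul1,r3:-2
cycle 7: CDB Add1=6; issue SUB r0<-Add1 // r0:Add1,r1:Add2,r2:Mul1,r3:-2
cycle 8: CDB Add2=-8; issue ADD r2<-Add2 // r0:Add1,r1:-8,r2:Add2,r3:-2

STATUS = VALUE -8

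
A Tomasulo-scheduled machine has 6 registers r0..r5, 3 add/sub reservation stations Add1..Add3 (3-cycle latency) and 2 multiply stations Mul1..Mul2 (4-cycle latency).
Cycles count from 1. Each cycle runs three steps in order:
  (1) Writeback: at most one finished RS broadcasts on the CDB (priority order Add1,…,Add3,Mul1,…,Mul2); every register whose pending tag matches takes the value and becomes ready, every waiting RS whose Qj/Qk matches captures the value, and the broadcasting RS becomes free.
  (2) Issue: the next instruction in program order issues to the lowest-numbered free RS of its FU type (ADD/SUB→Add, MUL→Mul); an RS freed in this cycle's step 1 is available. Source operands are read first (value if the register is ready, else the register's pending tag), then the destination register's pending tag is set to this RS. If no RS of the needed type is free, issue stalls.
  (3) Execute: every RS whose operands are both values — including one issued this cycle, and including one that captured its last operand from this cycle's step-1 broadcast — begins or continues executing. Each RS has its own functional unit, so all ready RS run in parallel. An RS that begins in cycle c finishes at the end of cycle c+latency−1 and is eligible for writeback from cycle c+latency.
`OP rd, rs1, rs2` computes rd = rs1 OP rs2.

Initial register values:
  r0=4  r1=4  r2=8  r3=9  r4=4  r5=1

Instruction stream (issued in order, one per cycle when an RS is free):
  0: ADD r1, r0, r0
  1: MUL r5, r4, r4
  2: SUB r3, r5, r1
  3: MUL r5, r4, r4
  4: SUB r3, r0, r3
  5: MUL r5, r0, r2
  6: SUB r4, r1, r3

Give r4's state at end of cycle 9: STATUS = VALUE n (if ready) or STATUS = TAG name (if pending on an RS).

  c1: issue ADD r1<-Add1  regs: r0:4,r1:Add1,r2:8,r3:9,r4:4,r5:1
  c2: issue MUL r5<-Mul1  regs: r0:4,r1:Add1,r2:8,r3:9,r4:4,r5:Mul1
  c3: issue SUB r3<-Add2  regs: r0:4,r1:Add1,r2:8,r3:Add2,r4:4,r5:Mul1
  c4: CDB Add1=8; issue MUL r5<-Mul2  regs: r0:4,r1:8,r2:8,r3:Add2,r4:4,r5:Mul2
  c5: issue SUB r3<-Add1  regs: r0:4,r1:8,r2:8,r3:Add1,r4:4,r5:Mul2
  c6: CDB Mul1=16; issue MUL r5<-Mul1  regs: r0:4,r1:8,r2:8,r3:Add1,r4:4,r5:Mul1
  c7: issue SUB r4<-Add3  regs: r0:4,r1:8,r2:8,r3:Add1,r4:Add3,r5:Mul1
  c8: CDB Mul2=16  regs: r0:4,r1:8,r2:8,r3:Add1,r4:Add3,r5:Mul1
  c9: CDB Add2=8  regs: r0:4,r1:8,r2:8,r3:Add1,r4:Add3,r5:Mul1

STATUS = TAG Add3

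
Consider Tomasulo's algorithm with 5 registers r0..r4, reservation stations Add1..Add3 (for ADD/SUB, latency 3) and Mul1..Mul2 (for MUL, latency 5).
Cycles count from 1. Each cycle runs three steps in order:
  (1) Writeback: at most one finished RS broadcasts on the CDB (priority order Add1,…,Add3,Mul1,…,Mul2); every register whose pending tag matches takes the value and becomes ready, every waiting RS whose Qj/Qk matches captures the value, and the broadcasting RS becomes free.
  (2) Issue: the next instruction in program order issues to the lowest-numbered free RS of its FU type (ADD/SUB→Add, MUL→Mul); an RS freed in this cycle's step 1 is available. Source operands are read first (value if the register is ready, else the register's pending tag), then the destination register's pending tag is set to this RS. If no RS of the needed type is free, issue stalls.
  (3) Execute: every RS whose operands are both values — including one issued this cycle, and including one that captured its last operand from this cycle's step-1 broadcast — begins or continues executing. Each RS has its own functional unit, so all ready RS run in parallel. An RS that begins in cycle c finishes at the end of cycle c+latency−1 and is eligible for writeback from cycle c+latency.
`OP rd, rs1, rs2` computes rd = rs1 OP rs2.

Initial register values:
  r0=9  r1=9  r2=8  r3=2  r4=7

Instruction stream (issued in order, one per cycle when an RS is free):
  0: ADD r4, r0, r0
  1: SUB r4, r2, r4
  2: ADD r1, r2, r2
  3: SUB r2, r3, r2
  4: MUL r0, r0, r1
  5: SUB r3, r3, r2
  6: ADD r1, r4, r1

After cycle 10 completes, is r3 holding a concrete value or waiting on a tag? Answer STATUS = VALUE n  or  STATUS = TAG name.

  c1: issue ADD r4<-Add1  regs: r0:9,r1:9,r2:8,r3:2,r4:Add1
  c2: issue SUB r4<-Add2  regs: r0:9,r1:9,r2:8,r3:2,r4:Add2
  c3: issue ADD r1<-Add3  regs: r0:9,r1:Add3,r2:8,r3:2,r4:Add2
  c4: CDB Add1=18; issue SUB r2<-Add1  regs: r0:9,r1:Add3,r2:Add1,r3:2,r4:Add2
  c5: issue MUL r0<-Mul1  regs: r0:Mul1,r1:Add3,r2:Add1,r3:2,r4:Add2
  c6: CDB Add3=16; issue SUB r3<-Add3  regs: r0:Mul1,r1:16,r2:Add1,r3:Add3,r4:Add2
  c7: CDB Add1=-6; issue ADD r1<-Add1  regs: r0:Mul1,r1:Add1,r2:-6,r3:Add3,r4:Add2
  c8: CDB Add2=-10  regs: r0:Mul1,r1:Add1,r2:-6,r3:Add3,r4:-10
  c9: -  regs: r0:Mul1,r1:Add1,r2:-6,r3:Add3,r4:-10
  c10: CDB Add3=8  regs: r0:Mul1,r1:Add1,r2:-6,r3:8,r4:-10

STATUS = VALUE 8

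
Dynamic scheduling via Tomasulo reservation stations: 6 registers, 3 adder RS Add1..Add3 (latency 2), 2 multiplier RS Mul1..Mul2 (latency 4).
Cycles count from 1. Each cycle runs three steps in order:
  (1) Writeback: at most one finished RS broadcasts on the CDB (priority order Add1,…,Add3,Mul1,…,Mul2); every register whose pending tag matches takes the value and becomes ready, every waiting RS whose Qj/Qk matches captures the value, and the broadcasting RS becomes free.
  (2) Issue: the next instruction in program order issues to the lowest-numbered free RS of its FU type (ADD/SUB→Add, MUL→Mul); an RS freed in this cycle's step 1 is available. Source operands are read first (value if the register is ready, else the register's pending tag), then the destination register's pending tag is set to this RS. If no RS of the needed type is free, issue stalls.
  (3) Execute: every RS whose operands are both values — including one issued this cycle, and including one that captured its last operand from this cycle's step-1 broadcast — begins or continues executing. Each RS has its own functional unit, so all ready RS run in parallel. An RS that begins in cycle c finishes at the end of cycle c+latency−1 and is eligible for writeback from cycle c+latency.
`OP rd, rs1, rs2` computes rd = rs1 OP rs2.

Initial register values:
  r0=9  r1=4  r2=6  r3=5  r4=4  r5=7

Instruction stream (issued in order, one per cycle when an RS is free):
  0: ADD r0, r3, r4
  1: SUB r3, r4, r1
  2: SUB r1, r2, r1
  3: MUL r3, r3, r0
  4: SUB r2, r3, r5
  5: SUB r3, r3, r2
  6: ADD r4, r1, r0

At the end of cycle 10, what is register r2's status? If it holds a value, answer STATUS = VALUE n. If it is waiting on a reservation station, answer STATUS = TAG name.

cycle 1: issue ADD r0<-Add1 // r0:Add1,r1:4,r2:6,r3:5,r4:4,r5:7
cycle 2: issue SUB r3<-Add2 // r0:Add1,r1:4,r2:6,r3:Add2,r4:4,r5:7
cycle 3: CDB Add1=9; issue SUB r1<-Add1 // r0:9,r1:Add1,r2:6,r3:Add2,r4:4,r5:7
cycle 4: CDB Add2=0; issue MUL r3<-Mul1 // r0:9,r1:Add1,r2:6,r3:Mul1,r4:4,r5:7
cycle 5: CDB Add1=2; issue SUB r2<-Add1 // r0:9,r1:2,r2:Add1,r3:Mul1,r4:4,r5:7
cycle 6: issue SUB r3<-Add2 // r0:9,r1:2,r2:Add1,r3:Add2,r4:4,r5:7
cycle 7: issue ADD r4<-Add3 // r0:9,r1:2,r2:Add1,r3:Add2,r4:Add3,r5:7
cycle 8: CDB Mul1=0 // r0:9,r1:2,r2:Add1,r3:Add2,r4:Add3,r5:7
cycle 9: CDB Add3=11 // r0:9,r1:2,r2:Add1,r3:Add2,r4:11,r5:7
cycle 10: CDB Add1=-7 // r0:9,r1:2,r2:-7,r3:Add2,r4:11,r5:7

STATUS = VALUE -7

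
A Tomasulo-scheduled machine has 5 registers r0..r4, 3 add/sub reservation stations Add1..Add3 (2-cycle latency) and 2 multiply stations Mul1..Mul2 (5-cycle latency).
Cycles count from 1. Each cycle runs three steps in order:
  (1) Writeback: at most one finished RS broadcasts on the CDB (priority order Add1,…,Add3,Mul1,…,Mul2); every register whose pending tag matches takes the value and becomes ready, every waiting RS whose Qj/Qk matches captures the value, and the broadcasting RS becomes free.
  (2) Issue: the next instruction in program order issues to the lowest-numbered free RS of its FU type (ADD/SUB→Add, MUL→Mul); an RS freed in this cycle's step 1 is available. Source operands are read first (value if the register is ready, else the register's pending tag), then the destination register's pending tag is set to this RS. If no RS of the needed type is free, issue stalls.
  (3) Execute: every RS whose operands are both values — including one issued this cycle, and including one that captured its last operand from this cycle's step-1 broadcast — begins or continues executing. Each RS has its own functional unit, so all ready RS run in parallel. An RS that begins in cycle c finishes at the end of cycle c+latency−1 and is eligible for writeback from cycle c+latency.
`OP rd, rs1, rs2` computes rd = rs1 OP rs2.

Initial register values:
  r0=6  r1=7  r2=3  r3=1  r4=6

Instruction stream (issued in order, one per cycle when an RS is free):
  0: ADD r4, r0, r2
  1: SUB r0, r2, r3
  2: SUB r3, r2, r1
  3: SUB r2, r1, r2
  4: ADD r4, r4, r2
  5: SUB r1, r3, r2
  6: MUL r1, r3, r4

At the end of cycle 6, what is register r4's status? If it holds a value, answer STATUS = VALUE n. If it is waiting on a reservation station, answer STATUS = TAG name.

  c1: issue ADD r4<-Add1  regs: r0:6,r1:7,r2:3,r3:1,r4:Add1
  c2: issue SUB r0<-Add2  regs: r0:Add2,r1:7,r2:3,r3:1,r4:Add1
  c3: CDB Add1=9; issue SUB r3<-Add1  regs: r0:Add2,r1:7,r2:3,r3:Add1,r4:9
  c4: CDB Add2=2; issue SUB r2<-Add2  regs: r0:2,r1:7,r2:Add2,r3:Add1,r4:9
  c5: CDB Add1=-4; issue ADD r4<-Add1  regs: r0:2,r1:7,r2:Add2,r3:-4,r4:Add1
  c6: CDB Add2=4; issue SUB r1<-Add2  regs: r0:2,r1:Add2,r2:4,r3:-4,r4:Add1

STATUS = TAG Add1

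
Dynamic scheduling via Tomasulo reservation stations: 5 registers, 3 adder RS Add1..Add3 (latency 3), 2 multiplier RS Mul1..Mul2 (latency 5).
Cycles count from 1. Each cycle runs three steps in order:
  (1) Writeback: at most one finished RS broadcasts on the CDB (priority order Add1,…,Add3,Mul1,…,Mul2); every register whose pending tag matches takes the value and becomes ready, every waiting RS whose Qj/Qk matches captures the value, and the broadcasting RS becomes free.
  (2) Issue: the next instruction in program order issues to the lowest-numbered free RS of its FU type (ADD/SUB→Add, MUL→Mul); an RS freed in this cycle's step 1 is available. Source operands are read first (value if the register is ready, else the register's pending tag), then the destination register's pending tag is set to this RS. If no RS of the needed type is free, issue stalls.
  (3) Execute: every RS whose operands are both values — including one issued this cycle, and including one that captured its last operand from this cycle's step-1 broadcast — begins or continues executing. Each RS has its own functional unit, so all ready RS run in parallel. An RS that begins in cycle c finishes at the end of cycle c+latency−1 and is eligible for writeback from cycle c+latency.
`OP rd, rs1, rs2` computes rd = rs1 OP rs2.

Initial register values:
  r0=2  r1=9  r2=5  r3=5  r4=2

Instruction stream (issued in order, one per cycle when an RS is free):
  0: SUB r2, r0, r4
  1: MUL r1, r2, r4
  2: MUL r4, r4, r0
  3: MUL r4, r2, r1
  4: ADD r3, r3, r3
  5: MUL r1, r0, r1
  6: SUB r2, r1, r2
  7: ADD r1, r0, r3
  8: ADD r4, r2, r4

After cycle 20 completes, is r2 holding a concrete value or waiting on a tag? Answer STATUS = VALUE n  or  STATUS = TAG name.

STATUS = VALUE 0

cycle 1: issue SUB r2<-Add1 // r0:2,r1:9,r2:Add1,r3:5,r4:2
cycle 2: issue MUL r1<-Mul1 // r0:2,r1:Mul1,r2:Add1,r3:5,r4:2
cycle 3: issue MUL r4<-Mul2 // r0:2,r1:Mul1,r2:Add1,r3:5,r4:Mul2
cycle 4: CDB Add1=0; stall // r0:2,r1:Mul1,r2:0,r3:5,r4:Mul2
cycle 5: stall // r0:2,r1:Mul1,r2:0,r3:5,r4:Mul2
cycle 6: stall // r0:2,r1:Mul1,r2:0,r3:5,r4:Mul2
cycle 7: stall // r0:2,r1:Mul1,r2:0,r3:5,r4:Mul2
cycle 8: CDB Mul2=4; issue MUL r4<-Mul2 // r0:2,r1:Mul1,r2:0,r3:5,r4:Mul2
cycle 9: CDB Mul1=0; issue ADD r3<-Add1 // r0:2,r1:0,r2:0,r3:Add1,r4:Mul2
cycle 10: issue MUL r1<-Mul1 // r0:2,r1:Mul1,r2:0,r3:Add1,r4:Mul2
cycle 11: issue SUB r2<-Add2 // r0:2,r1:Mul1,r2:Add2,r3:Add1,r4:Mul2
cycle 12: CDB Add1=10; issue ADD r1<-Add1 // r0:2,r1:Add1,r2:Add2,r3:10,r4:Mul2
cycle 13: issue ADD r4<-Add3 // r0:2,r1:Add1,r2:Add2,r3:10,r4:Add3
cycle 14: CDB Mul2=0 // r0:2,r1:Add1,r2:Add2,r3:10,r4:Add3
cycle 15: CDB Add1=12 // r0:2,r1:12,r2:Add2,r3:10,r4:Add3
cycle 16: CDB Mul1=0 // r0:2,r1:12,r2:Add2,r3:10,r4:Add3
cycle 17: - // r0:2,r1:12,r2:Add2,r3:10,r4:Add3
cycle 18: - // r0:2,r1:12,r2:Add2,r3:10,r4:Add3
cycle 19: CDB Add2=0 // r0:2,r1:12,r2:0,r3:10,r4:Add3
cycle 20: - // r0:2,r1:12,r2:0,r3:10,r4:Add3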